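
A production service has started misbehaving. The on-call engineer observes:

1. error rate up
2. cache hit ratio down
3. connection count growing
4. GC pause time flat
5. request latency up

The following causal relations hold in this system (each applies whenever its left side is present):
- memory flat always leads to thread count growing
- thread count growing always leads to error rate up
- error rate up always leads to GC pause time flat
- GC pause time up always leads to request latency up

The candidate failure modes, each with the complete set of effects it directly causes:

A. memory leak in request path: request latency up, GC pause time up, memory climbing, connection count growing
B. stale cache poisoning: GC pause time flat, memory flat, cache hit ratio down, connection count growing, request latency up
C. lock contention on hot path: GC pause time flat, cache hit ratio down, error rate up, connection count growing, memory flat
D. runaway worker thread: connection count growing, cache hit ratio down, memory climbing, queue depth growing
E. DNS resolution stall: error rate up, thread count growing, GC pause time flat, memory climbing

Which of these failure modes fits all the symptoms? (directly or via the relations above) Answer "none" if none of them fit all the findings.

Per-candidate check:
(A) memory leak in request path — fails on error rate up, cache hit ratio down, GC pause time flat (predicts GC pause time up, not GC pause time flat)
(B) stale cache poisoning — accounts for every observation (error rate up via memory flat → thread count growing → error rate up)
(C) lock contention on hot path — does not account for request latency up
(D) runaway worker thread — error rate up NO; cache hit ratio down yes; connection count growing yes; GC pause time flat NO; request latency up NO
(E) DNS resolution stall — error rate up yes; cache hit ratio down NO; connection count growing NO; GC pause time flat yes; request latency up NO
Only (B) is consistent with every observation.

B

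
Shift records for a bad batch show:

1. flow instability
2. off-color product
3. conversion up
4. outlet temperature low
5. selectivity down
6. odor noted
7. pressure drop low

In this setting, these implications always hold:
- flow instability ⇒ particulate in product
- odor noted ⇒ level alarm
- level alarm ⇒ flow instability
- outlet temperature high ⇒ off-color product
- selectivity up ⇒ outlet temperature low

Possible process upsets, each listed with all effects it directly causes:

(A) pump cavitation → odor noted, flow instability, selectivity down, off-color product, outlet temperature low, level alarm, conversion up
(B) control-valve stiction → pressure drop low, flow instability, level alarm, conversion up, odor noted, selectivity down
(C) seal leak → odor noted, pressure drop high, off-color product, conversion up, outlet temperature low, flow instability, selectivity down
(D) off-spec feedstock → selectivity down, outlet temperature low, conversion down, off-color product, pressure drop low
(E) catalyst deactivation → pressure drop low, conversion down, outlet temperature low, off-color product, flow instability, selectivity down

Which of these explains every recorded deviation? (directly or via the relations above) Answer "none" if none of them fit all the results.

Per-candidate check:
(A) pump cavitation — does not account for pressure drop low
(B) control-valve stiction — does not account for off-color product, outlet temperature low
(C) seal leak — flow instability ✓; off-color product ✓; conversion up ✓; outlet temperature low ✓; selectivity down ✓; odor noted ✓; pressure drop low ✗
(D) off-spec feedstock — flow instability ✗; off-color product ✓; conversion up ✗; outlet temperature low ✓; selectivity down ✓; odor noted ✗; pressure drop low ✓
(E) catalyst deactivation — fails on conversion up, odor noted (predicts conversion down, not conversion up)
None of the listed candidates fits everything.

none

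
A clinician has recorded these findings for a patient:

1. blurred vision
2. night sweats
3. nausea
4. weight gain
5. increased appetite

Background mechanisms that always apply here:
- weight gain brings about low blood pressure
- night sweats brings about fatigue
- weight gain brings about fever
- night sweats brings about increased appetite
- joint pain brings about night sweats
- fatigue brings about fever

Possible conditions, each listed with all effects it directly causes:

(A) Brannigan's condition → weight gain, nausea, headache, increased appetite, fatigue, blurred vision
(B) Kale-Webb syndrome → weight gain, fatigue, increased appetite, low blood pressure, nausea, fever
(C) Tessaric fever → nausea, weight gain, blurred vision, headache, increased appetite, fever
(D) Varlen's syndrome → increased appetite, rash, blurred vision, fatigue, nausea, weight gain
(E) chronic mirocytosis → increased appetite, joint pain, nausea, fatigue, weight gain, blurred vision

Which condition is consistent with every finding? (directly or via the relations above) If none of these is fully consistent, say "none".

Testing each hypothesis:
(A) Brannigan's condition — blurred vision +; night sweats -; nausea +; weight gain +; increased appetite +
(B) Kale-Webb syndrome — blurred vision -; night sweats -; nausea +; weight gain +; increased appetite +
(C) Tessaric fever — does not account for night sweats
(D) Varlen's syndrome — does not account for night sweats
(E) chronic mirocytosis — accounts for every observation (night sweats through joint pain → night sweats)
(E) is the only candidate with no mismatches.

E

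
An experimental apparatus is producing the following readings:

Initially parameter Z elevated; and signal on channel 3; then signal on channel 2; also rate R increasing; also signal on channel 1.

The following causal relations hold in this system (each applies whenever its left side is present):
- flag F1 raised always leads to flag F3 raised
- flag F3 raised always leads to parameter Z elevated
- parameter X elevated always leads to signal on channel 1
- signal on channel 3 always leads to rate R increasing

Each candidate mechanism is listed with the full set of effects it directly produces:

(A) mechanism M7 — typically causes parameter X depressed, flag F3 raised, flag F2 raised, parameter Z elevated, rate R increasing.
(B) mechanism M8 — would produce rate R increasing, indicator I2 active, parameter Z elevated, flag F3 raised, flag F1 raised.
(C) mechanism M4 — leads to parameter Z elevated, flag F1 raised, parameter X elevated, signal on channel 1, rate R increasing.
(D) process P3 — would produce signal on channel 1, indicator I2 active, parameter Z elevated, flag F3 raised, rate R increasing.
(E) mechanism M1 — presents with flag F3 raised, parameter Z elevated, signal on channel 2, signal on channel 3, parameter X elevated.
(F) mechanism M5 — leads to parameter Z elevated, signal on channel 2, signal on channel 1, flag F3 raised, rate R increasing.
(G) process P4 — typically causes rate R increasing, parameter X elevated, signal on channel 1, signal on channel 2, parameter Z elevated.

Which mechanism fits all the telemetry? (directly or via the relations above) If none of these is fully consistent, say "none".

Checking each candidate against the observations:
(A) mechanism M7 — does not account for signal on channel 3, signal on channel 2, signal on channel 1
(B) mechanism M8 — parameter Z elevated +; signal on channel 3 -; signal on channel 2 -; rate R increasing +; signal on channel 1 -
(C) mechanism M4 — parameter Z elevated +; signal on channel 3 -; signal on channel 2 -; rate R increasing +; signal on channel 1 +
(D) process P3 — parameter Z elevated +; signal on channel 3 -; signal on channel 2 -; rate R increasing +; signal on channel 1 +
(E) mechanism M1 — accounts for every observation (rate R increasing through signal on channel 3 → rate R increasing)
(F) mechanism M5 — does not account for signal on channel 3
(G) process P4 — parameter Z elevated +; signal on channel 3 -; signal on channel 2 +; rate R increasing +; signal on channel 1 +
Only (E) is consistent with every observation.

E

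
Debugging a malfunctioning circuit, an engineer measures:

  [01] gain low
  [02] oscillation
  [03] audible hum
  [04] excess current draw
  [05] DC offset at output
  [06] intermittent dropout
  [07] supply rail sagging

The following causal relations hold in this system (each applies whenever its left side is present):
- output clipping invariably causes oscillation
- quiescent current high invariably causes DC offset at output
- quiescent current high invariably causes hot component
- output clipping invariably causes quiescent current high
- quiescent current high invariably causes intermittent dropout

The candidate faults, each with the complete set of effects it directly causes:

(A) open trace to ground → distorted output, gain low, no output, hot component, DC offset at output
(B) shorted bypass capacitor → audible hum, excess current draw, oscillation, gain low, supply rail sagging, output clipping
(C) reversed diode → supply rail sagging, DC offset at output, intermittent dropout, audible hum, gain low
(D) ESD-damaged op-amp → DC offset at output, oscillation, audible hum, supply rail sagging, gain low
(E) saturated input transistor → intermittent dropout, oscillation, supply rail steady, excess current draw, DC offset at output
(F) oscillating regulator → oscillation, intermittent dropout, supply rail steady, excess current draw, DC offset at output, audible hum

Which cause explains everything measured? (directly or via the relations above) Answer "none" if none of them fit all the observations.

B

Per-candidate check:
(A) open trace to ground — gain low +; oscillation -; audible hum -; excess current draw -; DC offset at output +; intermittent dropout -; supply rail sagging -
(B) shorted bypass capacitor — gain low +; oscillation +; audible hum +; excess current draw +; DC offset at output + (via output clipping → quiescent current high → DC offset at output); intermittent dropout + (via output clipping → quiescent current high → intermittent dropout); supply rail sagging +
(C) reversed diode — gain low +; oscillation -; audible hum +; excess current draw -; DC offset at output +; intermittent dropout +; supply rail sagging +
(D) ESD-damaged op-amp — does not account for excess current draw, intermittent dropout
(E) saturated input transistor — gain low -; oscillation +; audible hum -; excess current draw +; DC offset at output +; intermittent dropout +; supply rail sagging -
(F) oscillating regulator — gain low -; oscillation +; audible hum +; excess current draw +; DC offset at output +; intermittent dropout +; supply rail sagging -
(B) is the only candidate with no mismatches.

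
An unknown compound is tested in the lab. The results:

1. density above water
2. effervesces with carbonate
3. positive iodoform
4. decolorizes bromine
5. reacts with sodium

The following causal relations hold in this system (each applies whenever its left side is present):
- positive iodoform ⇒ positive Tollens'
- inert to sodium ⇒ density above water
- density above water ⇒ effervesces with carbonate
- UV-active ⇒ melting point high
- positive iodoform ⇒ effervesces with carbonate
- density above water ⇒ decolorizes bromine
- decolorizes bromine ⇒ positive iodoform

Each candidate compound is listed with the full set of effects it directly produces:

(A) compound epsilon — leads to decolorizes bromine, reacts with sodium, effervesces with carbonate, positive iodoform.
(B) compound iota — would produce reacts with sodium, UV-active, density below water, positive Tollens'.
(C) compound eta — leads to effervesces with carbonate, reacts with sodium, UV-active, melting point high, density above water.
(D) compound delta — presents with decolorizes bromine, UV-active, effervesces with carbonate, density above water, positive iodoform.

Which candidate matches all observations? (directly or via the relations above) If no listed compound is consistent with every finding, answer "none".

Per-candidate check:
(A) compound epsilon — density above water NO; effervesces with carbonate yes; positive iodoform yes; decolorizes bromine yes; reacts with sodium yes
(B) compound iota — density above water NO; effervesces with carbonate NO; positive iodoform NO; decolorizes bromine NO; reacts with sodium yes
(C) compound eta — accounts for every observation (positive iodoform via density above water → decolorizes bromine → positive iodoform)
(D) compound delta — does not account for reacts with sodium
Only (C) is consistent with every observation.

C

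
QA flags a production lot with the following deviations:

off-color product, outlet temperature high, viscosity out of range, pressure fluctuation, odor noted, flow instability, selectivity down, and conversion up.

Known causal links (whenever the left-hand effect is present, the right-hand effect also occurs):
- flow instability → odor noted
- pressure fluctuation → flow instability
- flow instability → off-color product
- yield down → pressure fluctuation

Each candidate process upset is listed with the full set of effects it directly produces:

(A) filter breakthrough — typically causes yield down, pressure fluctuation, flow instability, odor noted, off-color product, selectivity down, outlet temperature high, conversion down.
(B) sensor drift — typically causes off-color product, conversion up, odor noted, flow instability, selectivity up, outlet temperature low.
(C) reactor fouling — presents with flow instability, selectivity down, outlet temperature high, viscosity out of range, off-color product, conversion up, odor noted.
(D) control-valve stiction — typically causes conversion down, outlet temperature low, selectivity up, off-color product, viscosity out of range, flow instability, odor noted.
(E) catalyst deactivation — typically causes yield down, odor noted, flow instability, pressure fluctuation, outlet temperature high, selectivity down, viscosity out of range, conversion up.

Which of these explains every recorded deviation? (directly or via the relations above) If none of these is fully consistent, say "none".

Checking each candidate against the observations:
(A) filter breakthrough — off-color product match; outlet temperature high match; viscosity out of range miss; pressure fluctuation match; odor noted match; flow instability match; selectivity down match; conversion up miss
(B) sensor drift — fails on outlet temperature high, viscosity out of range, pressure fluctuation, selectivity down (predicts outlet temperature low, not outlet temperature high; predicts selectivity up, not selectivity down)
(C) reactor fouling — off-color product match; outlet temperature high match; viscosity out of range match; pressure fluctuation miss; odor noted match; flow instability match; selectivity down match; conversion up match
(D) control-valve stiction — off-color product match; outlet temperature high miss; viscosity out of range match; pressure fluctuation miss; odor noted match; flow instability match; selectivity down miss; conversion up miss
(E) catalyst deactivation — accounts for every observation (off-color product via flow instability → off-color product)
Only (E) is consistent with every observation.

E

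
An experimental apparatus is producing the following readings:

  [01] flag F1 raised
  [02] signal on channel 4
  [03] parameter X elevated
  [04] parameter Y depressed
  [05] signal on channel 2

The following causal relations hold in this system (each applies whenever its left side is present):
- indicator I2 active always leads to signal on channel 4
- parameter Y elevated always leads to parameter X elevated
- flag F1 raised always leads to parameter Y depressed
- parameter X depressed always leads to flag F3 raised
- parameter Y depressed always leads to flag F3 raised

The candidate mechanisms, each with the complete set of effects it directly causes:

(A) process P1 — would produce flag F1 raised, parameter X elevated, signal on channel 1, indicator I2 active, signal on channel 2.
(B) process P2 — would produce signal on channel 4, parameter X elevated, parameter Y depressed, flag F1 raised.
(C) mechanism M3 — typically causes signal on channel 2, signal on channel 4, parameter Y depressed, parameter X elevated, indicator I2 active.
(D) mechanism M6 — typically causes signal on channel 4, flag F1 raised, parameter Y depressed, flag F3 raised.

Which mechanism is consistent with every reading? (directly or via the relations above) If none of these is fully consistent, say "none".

For each candidate, compare predicted effects to what was observed:
(A) process P1 — accounts for every observation (signal on channel 4 through indicator I2 active → signal on channel 4)
(B) process P2 — does not account for signal on channel 2
(C) mechanism M3 — does not account for flag F1 raised
(D) mechanism M6 — does not account for parameter X elevated, signal on channel 2
(A) alone accounts for all the evidence.

A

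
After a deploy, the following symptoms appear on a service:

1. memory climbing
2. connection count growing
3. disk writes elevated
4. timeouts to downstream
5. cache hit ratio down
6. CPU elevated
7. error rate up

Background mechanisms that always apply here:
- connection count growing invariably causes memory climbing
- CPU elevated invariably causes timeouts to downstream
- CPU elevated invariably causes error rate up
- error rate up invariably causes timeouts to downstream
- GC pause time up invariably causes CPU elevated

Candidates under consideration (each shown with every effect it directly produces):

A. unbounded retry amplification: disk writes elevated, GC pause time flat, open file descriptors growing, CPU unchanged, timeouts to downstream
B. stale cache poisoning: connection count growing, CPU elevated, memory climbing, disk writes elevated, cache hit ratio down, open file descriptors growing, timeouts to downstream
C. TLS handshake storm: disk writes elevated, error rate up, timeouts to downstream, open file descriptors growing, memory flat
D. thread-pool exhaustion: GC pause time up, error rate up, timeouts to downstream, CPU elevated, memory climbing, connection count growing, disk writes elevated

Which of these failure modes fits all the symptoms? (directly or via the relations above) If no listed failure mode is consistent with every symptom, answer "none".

Checking each candidate against the observations:
(A) unbounded retry amplification — memory climbing miss; connection count growing miss; disk writes elevated match; timeouts to downstream match; cache hit ratio down miss; CPU elevated miss; error rate up miss
(B) stale cache poisoning — accounts for every observation (error rate up by CPU elevated → error rate up)
(C) TLS handshake storm — memory climbing miss; connection count growing miss; disk writes elevated match; timeouts to downstream match; cache hit ratio down miss; CPU elevated miss; error rate up match
(D) thread-pool exhaustion — memory climbing match; connection count growing match; disk writes elevated match; timeouts to downstream match; cache hit ratio down miss; CPU elevated match; error rate up match
Only (B) is consistent with every observation.

B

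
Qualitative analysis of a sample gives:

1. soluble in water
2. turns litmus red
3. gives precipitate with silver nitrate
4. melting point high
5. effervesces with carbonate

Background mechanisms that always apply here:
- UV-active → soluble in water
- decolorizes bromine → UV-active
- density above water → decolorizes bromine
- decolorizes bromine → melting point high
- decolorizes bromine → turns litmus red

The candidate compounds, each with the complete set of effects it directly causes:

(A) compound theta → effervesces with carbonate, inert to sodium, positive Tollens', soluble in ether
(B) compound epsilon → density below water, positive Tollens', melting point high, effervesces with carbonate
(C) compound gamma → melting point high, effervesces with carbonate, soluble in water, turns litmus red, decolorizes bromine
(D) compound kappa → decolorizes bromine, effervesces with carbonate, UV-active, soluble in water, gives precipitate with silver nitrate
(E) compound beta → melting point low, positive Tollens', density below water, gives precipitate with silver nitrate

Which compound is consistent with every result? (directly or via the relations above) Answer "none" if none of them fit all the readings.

Per-candidate check:
(A) compound theta — soluble in water miss; turns litmus red miss; gives precipitate with silver nitrate miss; melting point high miss; effervesces with carbonate match
(B) compound epsilon — does not account for soluble in water, turns litmus red, gives precipitate with silver nitrate
(C) compound gamma — does not account for gives precipitate with silver nitrate
(D) compound kappa — accounts for every observation (turns litmus red by decolorizes bromine → turns litmus red)
(E) compound beta — fails on soluble in water, turns litmus red, melting point high, effervesces with carbonate (predicts melting point low, not melting point high)
(D) is the only candidate with no mismatches.

D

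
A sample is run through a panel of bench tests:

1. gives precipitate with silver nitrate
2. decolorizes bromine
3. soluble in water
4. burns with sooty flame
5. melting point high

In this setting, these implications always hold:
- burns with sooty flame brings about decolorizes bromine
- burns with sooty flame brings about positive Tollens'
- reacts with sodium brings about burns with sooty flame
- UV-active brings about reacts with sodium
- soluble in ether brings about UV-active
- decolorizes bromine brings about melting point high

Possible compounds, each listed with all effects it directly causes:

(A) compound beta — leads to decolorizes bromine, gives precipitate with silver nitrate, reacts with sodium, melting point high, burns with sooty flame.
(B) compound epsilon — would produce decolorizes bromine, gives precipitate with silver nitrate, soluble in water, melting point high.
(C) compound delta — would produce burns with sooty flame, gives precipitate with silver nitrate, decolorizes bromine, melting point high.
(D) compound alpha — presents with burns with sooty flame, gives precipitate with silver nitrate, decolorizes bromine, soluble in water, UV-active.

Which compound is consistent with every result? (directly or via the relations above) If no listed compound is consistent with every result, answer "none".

Testing each hypothesis:
(A) compound beta — does not account for soluble in water
(B) compound epsilon — gives precipitate with silver nitrate match; decolorizes bromine match; soluble in water match; burns with sooty flame miss; melting point high match
(C) compound delta — gives precipitate with silver nitrate match; decolorizes bromine match; soluble in water miss; burns with sooty flame match; melting point high match
(D) compound alpha — accounts for every observation (melting point high by decolorizes bromine → melting point high)
(D) alone accounts for all the evidence.

D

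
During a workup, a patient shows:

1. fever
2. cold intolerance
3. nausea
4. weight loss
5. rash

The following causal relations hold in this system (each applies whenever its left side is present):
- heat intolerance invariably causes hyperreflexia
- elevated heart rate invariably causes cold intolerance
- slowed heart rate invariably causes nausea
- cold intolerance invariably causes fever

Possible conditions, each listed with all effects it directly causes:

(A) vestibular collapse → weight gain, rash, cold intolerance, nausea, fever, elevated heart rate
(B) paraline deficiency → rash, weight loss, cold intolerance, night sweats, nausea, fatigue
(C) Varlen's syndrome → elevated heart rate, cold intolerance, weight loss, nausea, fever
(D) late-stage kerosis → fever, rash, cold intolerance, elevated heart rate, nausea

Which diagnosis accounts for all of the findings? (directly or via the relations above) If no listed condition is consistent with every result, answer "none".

For each candidate, compare predicted effects to what was observed:
(A) vestibular collapse — fever ✓; cold intolerance ✓; nausea ✓; weight loss ✗; rash ✓
(B) paraline deficiency — fever ✓ (through cold intolerance → fever); cold intolerance ✓; nausea ✓; weight loss ✓; rash ✓
(C) Varlen's syndrome — fever ✓; cold intolerance ✓; nausea ✓; weight loss ✓; rash ✗
(D) late-stage kerosis — fever ✓; cold intolerance ✓; nausea ✓; weight loss ✗; rash ✓
(B) is the only candidate with no mismatches.

B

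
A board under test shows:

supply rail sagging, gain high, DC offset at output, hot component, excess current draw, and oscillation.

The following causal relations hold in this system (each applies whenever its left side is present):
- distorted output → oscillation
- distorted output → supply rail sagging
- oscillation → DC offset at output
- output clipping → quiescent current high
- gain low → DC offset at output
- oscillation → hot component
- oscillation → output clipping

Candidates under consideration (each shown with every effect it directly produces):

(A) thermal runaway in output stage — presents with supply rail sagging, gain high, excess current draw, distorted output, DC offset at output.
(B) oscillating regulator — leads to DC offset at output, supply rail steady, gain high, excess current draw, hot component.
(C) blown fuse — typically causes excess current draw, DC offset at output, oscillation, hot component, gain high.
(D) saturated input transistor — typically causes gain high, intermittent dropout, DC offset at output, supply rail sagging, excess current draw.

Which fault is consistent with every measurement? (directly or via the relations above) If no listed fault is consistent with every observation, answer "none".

Per-candidate check:
(A) thermal runaway in output stage — supply rail sagging match; gain high match; DC offset at output match; hot component match (via distorted output → oscillation → hot component); excess current draw match; oscillation match (via distorted output → oscillation)
(B) oscillating regulator — fails on supply rail sagging, oscillation (predicts supply rail steady, not supply rail sagging)
(C) blown fuse — supply rail sagging miss; gain high match; DC offset at output match; hot component match; excess current draw match; oscillation match
(D) saturated input transistor — supply rail sagging match; gain high match; DC offset at output match; hot component miss; excess current draw match; oscillation miss
(A) is the only candidate with no mismatches.

A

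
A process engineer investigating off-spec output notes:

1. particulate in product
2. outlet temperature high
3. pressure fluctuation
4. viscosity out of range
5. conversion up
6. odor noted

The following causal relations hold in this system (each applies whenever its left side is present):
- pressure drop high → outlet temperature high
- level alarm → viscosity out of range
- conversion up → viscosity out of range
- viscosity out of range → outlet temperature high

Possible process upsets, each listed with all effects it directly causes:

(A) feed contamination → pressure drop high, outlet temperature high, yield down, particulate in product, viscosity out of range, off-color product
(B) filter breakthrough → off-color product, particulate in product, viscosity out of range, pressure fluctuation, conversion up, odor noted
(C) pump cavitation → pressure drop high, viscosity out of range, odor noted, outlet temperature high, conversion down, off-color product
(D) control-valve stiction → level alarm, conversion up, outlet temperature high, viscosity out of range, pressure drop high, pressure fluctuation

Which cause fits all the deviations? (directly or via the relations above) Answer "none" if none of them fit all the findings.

B

For each candidate, compare predicted effects to what was observed:
(A) feed contamination — does not account for pressure fluctuation, conversion up, odor noted
(B) filter breakthrough — particulate in product +; outlet temperature high + (through viscosity out of range → outlet temperature high); pressure fluctuation +; viscosity out of range +; conversion up +; odor noted +
(C) pump cavitation — particulate in product -; outlet temperature high +; pressure fluctuation -; viscosity out of range +; conversion up -; odor noted +
(D) control-valve stiction — particulate in product -; outlet temperature high +; pressure fluctuation +; viscosity out of range +; conversion up +; odor noted -
Only (B) is consistent with every observation.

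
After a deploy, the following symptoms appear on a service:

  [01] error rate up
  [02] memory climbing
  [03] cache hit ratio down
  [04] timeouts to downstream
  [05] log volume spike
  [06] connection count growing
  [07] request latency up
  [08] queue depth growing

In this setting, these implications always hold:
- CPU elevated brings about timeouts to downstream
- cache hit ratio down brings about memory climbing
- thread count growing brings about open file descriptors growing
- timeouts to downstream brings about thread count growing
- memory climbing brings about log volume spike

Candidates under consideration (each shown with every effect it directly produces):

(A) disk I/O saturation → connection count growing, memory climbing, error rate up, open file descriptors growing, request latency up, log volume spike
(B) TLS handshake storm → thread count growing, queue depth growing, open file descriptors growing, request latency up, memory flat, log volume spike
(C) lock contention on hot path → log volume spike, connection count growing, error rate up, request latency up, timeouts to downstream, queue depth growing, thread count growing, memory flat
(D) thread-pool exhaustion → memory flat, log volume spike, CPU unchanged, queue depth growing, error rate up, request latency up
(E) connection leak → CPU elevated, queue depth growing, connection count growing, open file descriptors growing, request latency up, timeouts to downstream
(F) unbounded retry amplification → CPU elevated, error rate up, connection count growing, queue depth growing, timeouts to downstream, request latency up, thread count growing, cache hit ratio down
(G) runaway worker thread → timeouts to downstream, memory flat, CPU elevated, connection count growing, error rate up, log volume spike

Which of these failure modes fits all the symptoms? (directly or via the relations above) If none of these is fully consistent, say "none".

F

For each candidate, compare predicted effects to what was observed:
(A) disk I/O saturation — does not account for cache hit ratio down, timeouts to downstream, queue depth growing
(B) TLS handshake storm — error rate up ✗; memory climbing ✗; cache hit ratio down ✗; timeouts to downstream ✗; log volume spike ✓; connection count growing ✗; request latency up ✓; queue depth growing ✓
(C) lock contention on hot path — error rate up ✓; memory climbing ✗; cache hit ratio down ✗; timeouts to downstream ✓; log volume spike ✓; connection count growing ✓; request latency up ✓; queue depth growing ✓
(D) thread-pool exhaustion — fails on memory climbing, cache hit ratio down, timeouts to downstream, connection count growing (predicts memory flat, not memory climbing)
(E) connection leak — does not account for error rate up, memory climbing, cache hit ratio down, log volume spike
(F) unbounded retry amplification — error rate up ✓; memory climbing ✓ (through cache hit ratio down → memory climbing); cache hit ratio down ✓; timeouts to downstream ✓; log volume spike ✓ (through cache hit ratio down → memory climbing → log volume spike); connection count growing ✓; request latency up ✓; queue depth growing ✓
(G) runaway worker thread — fails on memory climbing, cache hit ratio down, request latency up, queue depth growing (predicts memory flat, not memory climbing)
(F) alone accounts for all the evidence.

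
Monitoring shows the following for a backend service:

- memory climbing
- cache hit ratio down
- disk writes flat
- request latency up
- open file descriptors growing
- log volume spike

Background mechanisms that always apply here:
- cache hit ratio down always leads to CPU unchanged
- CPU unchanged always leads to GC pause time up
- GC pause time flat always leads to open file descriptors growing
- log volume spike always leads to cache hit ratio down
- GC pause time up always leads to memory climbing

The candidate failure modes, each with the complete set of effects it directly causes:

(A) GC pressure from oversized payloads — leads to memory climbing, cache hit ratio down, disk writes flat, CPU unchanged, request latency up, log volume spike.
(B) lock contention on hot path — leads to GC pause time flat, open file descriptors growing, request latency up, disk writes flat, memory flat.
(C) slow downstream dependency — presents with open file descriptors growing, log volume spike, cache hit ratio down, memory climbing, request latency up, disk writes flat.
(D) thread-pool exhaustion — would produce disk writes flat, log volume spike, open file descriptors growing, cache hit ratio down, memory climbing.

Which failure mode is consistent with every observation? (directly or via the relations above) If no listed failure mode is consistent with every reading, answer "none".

C

Per-candidate check:
(A) GC pressure from oversized payloads — does not account for open file descriptors growing
(B) lock contention on hot path — memory climbing NO; cache hit ratio down NO; disk writes flat yes; request latency up yes; open file descriptors growing yes; log volume spike NO
(C) slow downstream dependency — memory climbing yes; cache hit ratio down yes; disk writes flat yes; request latency up yes; open file descriptors growing yes; log volume spike yes
(D) thread-pool exhaustion — does not account for request latency up
(C) alone accounts for all the evidence.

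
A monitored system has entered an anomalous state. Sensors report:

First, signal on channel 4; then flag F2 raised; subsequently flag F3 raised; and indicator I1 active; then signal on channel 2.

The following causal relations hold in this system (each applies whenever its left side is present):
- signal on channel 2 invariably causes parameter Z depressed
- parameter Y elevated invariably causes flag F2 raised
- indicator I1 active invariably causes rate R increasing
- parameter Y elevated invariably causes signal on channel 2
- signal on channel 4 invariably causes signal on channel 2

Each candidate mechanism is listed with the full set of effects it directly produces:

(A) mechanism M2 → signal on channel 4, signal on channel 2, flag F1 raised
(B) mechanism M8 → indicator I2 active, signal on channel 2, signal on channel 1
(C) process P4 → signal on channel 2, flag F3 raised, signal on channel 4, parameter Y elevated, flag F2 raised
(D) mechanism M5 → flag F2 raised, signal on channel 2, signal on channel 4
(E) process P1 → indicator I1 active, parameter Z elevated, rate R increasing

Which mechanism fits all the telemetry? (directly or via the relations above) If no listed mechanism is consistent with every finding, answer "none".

Testing each hypothesis:
(A) mechanism M2 — does not account for flag F2 raised, flag F3 raised, indicator I1 active
(B) mechanism M8 — does not account for signal on channel 4, flag F2 raised, flag F3 raised, indicator I1 active
(C) process P4 — signal on channel 4 match; flag F2 raised match; flag F3 raised match; indicator I1 active miss; signal on channel 2 match
(D) mechanism M5 — signal on channel 4 match; flag F2 raised match; flag F3 raised miss; indicator I1 active miss; signal on channel 2 match
(E) process P1 — does not account for signal on channel 4, flag F2 raised, flag F3 raised, signal on channel 2
None of the listed candidates fits everything.

none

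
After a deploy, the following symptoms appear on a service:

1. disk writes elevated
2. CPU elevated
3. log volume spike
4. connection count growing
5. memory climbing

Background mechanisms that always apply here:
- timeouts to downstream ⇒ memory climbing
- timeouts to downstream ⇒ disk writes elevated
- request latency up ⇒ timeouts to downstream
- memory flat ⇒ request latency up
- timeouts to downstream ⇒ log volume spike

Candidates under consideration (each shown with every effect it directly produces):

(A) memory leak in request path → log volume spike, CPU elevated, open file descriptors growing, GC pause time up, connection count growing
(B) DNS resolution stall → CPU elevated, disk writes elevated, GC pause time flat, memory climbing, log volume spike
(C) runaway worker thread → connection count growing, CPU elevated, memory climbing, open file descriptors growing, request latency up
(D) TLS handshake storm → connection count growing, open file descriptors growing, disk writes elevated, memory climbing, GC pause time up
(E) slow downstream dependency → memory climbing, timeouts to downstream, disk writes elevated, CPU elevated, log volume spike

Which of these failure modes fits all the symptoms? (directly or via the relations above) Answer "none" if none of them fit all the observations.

C

Testing each hypothesis:
(A) memory leak in request path — disk writes elevated -; CPU elevated +; log volume spike +; connection count growing +; memory climbing -
(B) DNS resolution stall — disk writes elevated +; CPU elevated +; log volume spike +; connection count growing -; memory climbing +
(C) runaway worker thread — accounts for every observation (disk writes elevated via request latency up → timeouts to downstream → disk writes elevated)
(D) TLS handshake storm — disk writes elevated +; CPU elevated -; log volume spike -; connection count growing +; memory climbing +
(E) slow downstream dependency — does not account for connection count growing
Only (C) is consistent with every observation.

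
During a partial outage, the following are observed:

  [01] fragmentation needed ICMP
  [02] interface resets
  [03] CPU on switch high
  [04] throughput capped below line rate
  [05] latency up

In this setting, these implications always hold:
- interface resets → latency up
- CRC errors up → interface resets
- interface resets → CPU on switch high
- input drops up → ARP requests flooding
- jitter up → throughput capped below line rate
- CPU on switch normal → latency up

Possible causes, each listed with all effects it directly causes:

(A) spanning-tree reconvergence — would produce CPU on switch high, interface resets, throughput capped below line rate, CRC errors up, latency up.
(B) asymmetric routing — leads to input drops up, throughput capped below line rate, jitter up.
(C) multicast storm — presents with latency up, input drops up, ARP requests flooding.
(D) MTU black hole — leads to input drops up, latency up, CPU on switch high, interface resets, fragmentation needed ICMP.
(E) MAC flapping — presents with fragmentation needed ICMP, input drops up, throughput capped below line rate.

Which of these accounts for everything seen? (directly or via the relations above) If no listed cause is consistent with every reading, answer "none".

none

Per-candidate check:
(A) spanning-tree reconvergence — does not account for fragmentation needed ICMP
(B) asymmetric routing — does not account for fragmentation needed ICMP, interface resets, CPU on switch high, latency up
(C) multicast storm — fragmentation needed ICMP ✗; interface resets ✗; CPU on switch high ✗; throughput capped below line rate ✗; latency up ✓
(D) MTU black hole — does not account for throughput capped below line rate
(E) MAC flapping — fragmentation needed ICMP ✓; interface resets ✗; CPU on switch high ✗; throughput capped below line rate ✓; latency up ✗
No candidate is consistent with all observations.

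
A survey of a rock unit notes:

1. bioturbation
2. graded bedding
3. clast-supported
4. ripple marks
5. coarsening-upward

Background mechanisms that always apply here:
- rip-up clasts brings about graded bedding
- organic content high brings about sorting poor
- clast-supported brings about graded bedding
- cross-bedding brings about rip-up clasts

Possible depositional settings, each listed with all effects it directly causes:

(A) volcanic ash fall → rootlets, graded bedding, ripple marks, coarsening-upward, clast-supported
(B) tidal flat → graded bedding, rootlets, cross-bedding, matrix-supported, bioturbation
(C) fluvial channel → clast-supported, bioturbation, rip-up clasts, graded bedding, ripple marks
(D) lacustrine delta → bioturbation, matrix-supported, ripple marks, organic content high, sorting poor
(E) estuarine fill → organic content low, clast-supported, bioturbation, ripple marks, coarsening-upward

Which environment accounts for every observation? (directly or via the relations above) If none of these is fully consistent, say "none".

Per-candidate check:
(A) volcanic ash fall — does not account for bioturbation
(B) tidal flat — fails on clast-supported, ripple marks, coarsening-upward (predicts matrix-supported, not clast-supported)
(C) fluvial channel — does not account for coarsening-upward
(D) lacustrine delta — fails on graded bedding, clast-supported, coarsening-upward (predicts matrix-supported, not clast-supported)
(E) estuarine fill — bioturbation ✓; graded bedding ✓ (via clast-supported → graded bedding); clast-supported ✓; ripple marks ✓; coarsening-upward ✓
(E) is the only candidate with no mismatches.

E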